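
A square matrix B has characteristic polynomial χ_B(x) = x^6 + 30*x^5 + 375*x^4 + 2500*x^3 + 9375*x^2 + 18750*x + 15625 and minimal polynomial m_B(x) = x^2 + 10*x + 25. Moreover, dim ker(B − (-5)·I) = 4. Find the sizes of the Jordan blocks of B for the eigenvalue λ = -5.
Block sizes for λ = -5: [2, 2, 1, 1]

Step 1 — from the characteristic polynomial, algebraic multiplicity of λ = -5 is 6. From dim ker(B − (-5)·I) = 4, there are exactly 4 Jordan blocks for λ = -5.
Step 2 — from the minimal polynomial, the factor (x + 5)^2 tells us the largest block for λ = -5 has size 2.
Step 3 — with total size 6, 4 blocks, and largest block 2, the block sizes (in nonincreasing order) are [2, 2, 1, 1].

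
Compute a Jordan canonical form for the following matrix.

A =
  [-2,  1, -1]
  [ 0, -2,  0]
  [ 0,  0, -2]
J_2(-2) ⊕ J_1(-2)

The characteristic polynomial is
  det(x·I − A) = x^3 + 6*x^2 + 12*x + 8 = (x + 2)^3

Eigenvalues and multiplicities (the geometric multiplicity of λ is n − rank(A − λI), which equals the number of Jordan blocks for λ):
  λ = -2: algebraic multiplicity = 3, geometric multiplicity = 2

Determining the block sizes for each eigenvalue:
  λ = -2: 2 blocks summing to 3 forces exactly one block of size 2 and the rest size 1 → block sizes [2, 1]

Assembling the blocks gives a Jordan form
J =
  [-2,  1,  0]
  [ 0, -2,  0]
  [ 0,  0, -2]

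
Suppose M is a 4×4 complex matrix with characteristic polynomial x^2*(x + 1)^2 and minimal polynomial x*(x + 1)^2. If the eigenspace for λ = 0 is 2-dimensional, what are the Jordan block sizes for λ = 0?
Block sizes for λ = 0: [1, 1]

Step 1 — from the characteristic polynomial, algebraic multiplicity of λ = 0 is 2. From dim ker(M − (0)·I) = 2, there are exactly 2 Jordan blocks for λ = 0.
Step 2 — from the minimal polynomial, the factor (x − 0) tells us the largest block for λ = 0 has size 1.
Step 3 — with total size 2, 2 blocks, and largest block 1, the block sizes (in nonincreasing order) are [1, 1].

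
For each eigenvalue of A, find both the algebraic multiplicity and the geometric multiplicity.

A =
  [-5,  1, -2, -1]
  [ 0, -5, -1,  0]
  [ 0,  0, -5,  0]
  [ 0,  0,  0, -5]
λ = -5: alg = 4, geom = 2

Step 1 — factor the characteristic polynomial to read off the algebraic multiplicities:
  χ_A(x) = (x + 5)^4

Step 2 — compute geometric multiplicities via the rank-nullity identity g(λ) = n − rank(A − λI):
  rank(A − (-5)·I) = 2, so dim ker(A − (-5)·I) = n − 2 = 2

Summary:
  λ = -5: algebraic multiplicity = 4, geometric multiplicity = 2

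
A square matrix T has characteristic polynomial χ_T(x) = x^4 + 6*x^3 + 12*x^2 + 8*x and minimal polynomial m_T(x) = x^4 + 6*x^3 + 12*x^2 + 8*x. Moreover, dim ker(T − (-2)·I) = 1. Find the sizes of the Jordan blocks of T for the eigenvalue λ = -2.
Block sizes for λ = -2: [3]

Step 1 — from the characteristic polynomial, algebraic multiplicity of λ = -2 is 3. From dim ker(T − (-2)·I) = 1, there are exactly 1 Jordan blocks for λ = -2.
Step 2 — from the minimal polynomial, the factor (x + 2)^3 tells us the largest block for λ = -2 has size 3.
Step 3 — with total size 3, 1 blocks, and largest block 3, the block sizes (in nonincreasing order) are [3].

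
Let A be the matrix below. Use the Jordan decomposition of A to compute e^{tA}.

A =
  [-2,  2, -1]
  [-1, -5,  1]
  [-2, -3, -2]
e^{tA} =
  [t^2*exp(-3*t)/2 + t*exp(-3*t) + exp(-3*t), t^2*exp(-3*t)/2 + 2*t*exp(-3*t), -t*exp(-3*t)]
  [-t^2*exp(-3*t)/2 - t*exp(-3*t), -t^2*exp(-3*t)/2 - 2*t*exp(-3*t) + exp(-3*t), t*exp(-3*t)]
  [-t^2*exp(-3*t)/2 - 2*t*exp(-3*t), -t^2*exp(-3*t)/2 - 3*t*exp(-3*t), t*exp(-3*t) + exp(-3*t)]

Strategy: write A = P · J · P⁻¹ where J is a Jordan canonical form, so e^{tA} = P · e^{tJ} · P⁻¹, and e^{tJ} can be computed block-by-block.

A has Jordan form
J =
  [-3,  1,  0]
  [ 0, -3,  1]
  [ 0,  0, -3]
(up to reordering of blocks).

Per-block formulas:
  For a 3×3 Jordan block J_3(-3): exp(t · J_3(-3)) = e^(-3t)·(I + t·N + (t^2/2)·N^2), where N is the 3×3 nilpotent shift.

After assembling e^{tJ} and conjugating by P, we get:

e^{tA} =
  [t^2*exp(-3*t)/2 + t*exp(-3*t) + exp(-3*t), t^2*exp(-3*t)/2 + 2*t*exp(-3*t), -t*exp(-3*t)]
  [-t^2*exp(-3*t)/2 - t*exp(-3*t), -t^2*exp(-3*t)/2 - 2*t*exp(-3*t) + exp(-3*t), t*exp(-3*t)]
  [-t^2*exp(-3*t)/2 - 2*t*exp(-3*t), -t^2*exp(-3*t)/2 - 3*t*exp(-3*t), t*exp(-3*t) + exp(-3*t)]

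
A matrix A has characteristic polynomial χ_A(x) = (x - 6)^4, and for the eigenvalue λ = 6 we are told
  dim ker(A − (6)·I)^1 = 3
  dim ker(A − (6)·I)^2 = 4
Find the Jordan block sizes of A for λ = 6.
Block sizes for λ = 6: [2, 1, 1]

From the dimensions of kernels of powers, the number of Jordan blocks of size at least j is d_j − d_{j−1} where d_j = dim ker(N^j) (with d_0 = 0). Computing the differences gives [3, 1].
The number of blocks of size exactly k is (#blocks of size ≥ k) − (#blocks of size ≥ k + 1), so the partition is: 2 block(s) of size 1, 1 block(s) of size 2.
In nonincreasing order the block sizes are [2, 1, 1].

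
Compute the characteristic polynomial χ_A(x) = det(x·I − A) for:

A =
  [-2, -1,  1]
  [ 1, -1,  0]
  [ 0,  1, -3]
x^3 + 6*x^2 + 12*x + 8

Expanding det(x·I − A) (e.g. by cofactor expansion or by noting that A is similar to its Jordan form J, which has the same characteristic polynomial as A) gives
  χ_A(x) = x^3 + 6*x^2 + 12*x + 8
which factors as (x + 2)^3. The eigenvalues (with algebraic multiplicities) are λ = -2 with multiplicity 3.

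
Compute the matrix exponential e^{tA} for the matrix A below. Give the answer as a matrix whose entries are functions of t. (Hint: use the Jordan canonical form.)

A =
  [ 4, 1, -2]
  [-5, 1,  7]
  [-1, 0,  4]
e^{tA} =
  [-t^2*exp(3*t) + t*exp(3*t) + exp(3*t), -t^2*exp(3*t)/2 + t*exp(3*t), 3*t^2*exp(3*t)/2 - 2*t*exp(3*t)]
  [-t^2*exp(3*t) - 5*t*exp(3*t), -t^2*exp(3*t)/2 - 2*t*exp(3*t) + exp(3*t), 3*t^2*exp(3*t)/2 + 7*t*exp(3*t)]
  [-t^2*exp(3*t) - t*exp(3*t), -t^2*exp(3*t)/2, 3*t^2*exp(3*t)/2 + t*exp(3*t) + exp(3*t)]

Strategy: write A = P · J · P⁻¹ where J is a Jordan canonical form, so e^{tA} = P · e^{tJ} · P⁻¹, and e^{tJ} can be computed block-by-block.

A has Jordan form
J =
  [3, 1, 0]
  [0, 3, 1]
  [0, 0, 3]
(up to reordering of blocks).

Per-block formulas:
  For a 3×3 Jordan block J_3(3): exp(t · J_3(3)) = e^(3t)·(I + t·N + (t^2/2)·N^2), where N is the 3×3 nilpotent shift.

After assembling e^{tJ} and conjugating by P, we get:

e^{tA} =
  [-t^2*exp(3*t) + t*exp(3*t) + exp(3*t), -t^2*exp(3*t)/2 + t*exp(3*t), 3*t^2*exp(3*t)/2 - 2*t*exp(3*t)]
  [-t^2*exp(3*t) - 5*t*exp(3*t), -t^2*exp(3*t)/2 - 2*t*exp(3*t) + exp(3*t), 3*t^2*exp(3*t)/2 + 7*t*exp(3*t)]
  [-t^2*exp(3*t) - t*exp(3*t), -t^2*exp(3*t)/2, 3*t^2*exp(3*t)/2 + t*exp(3*t) + exp(3*t)]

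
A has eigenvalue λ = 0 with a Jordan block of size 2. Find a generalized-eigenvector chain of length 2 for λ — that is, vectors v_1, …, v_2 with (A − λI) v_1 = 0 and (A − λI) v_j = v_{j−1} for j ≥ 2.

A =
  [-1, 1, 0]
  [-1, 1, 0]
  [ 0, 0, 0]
A Jordan chain for λ = 0 of length 2:
v_1 = (-1, -1, 0)ᵀ
v_2 = (1, 0, 0)ᵀ

Let N = A − (0)·I. We want v_2 with N^2 v_2 = 0 but N^1 v_2 ≠ 0; then v_{j-1} := N · v_j for j = 2, …, 2.

Pick v_2 = (1, 0, 0)ᵀ.
Then v_1 = N · v_2 = (-1, -1, 0)ᵀ.

Sanity check: (A − (0)·I) v_1 = (0, 0, 0)ᵀ = 0. ✓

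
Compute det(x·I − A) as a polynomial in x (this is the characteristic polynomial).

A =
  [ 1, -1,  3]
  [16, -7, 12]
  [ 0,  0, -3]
x^3 + 9*x^2 + 27*x + 27

Expanding det(x·I − A) (e.g. by cofactor expansion or by noting that A is similar to its Jordan form J, which has the same characteristic polynomial as A) gives
  χ_A(x) = x^3 + 9*x^2 + 27*x + 27
which factors as (x + 3)^3. The eigenvalues (with algebraic multiplicities) are λ = -3 with multiplicity 3.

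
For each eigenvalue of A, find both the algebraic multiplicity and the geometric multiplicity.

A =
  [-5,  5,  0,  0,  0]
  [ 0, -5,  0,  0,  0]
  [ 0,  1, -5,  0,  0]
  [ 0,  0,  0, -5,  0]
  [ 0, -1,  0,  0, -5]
λ = -5: alg = 5, geom = 4

Step 1 — factor the characteristic polynomial to read off the algebraic multiplicities:
  χ_A(x) = (x + 5)^5

Step 2 — compute geometric multiplicities via the rank-nullity identity g(λ) = n − rank(A − λI):
  rank(A − (-5)·I) = 1, so dim ker(A − (-5)·I) = n − 1 = 4

Summary:
  λ = -5: algebraic multiplicity = 5, geometric multiplicity = 4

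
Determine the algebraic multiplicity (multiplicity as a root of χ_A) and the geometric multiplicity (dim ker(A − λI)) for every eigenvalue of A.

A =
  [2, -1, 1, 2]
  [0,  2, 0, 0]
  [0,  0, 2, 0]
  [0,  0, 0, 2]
λ = 2: alg = 4, geom = 3

Step 1 — factor the characteristic polynomial to read off the algebraic multiplicities:
  χ_A(x) = (x - 2)^4

Step 2 — compute geometric multiplicities via the rank-nullity identity g(λ) = n − rank(A − λI):
  rank(A − (2)·I) = 1, so dim ker(A − (2)·I) = n − 1 = 3

Summary:
  λ = 2: algebraic multiplicity = 4, geometric multiplicity = 3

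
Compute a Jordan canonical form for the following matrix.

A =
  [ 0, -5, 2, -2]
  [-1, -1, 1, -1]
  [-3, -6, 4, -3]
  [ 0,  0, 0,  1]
J_3(1) ⊕ J_1(1)

The characteristic polynomial is
  det(x·I − A) = x^4 - 4*x^3 + 6*x^2 - 4*x + 1 = (x - 1)^4

Eigenvalues and multiplicities (the geometric multiplicity of λ is n − rank(A − λI), which equals the number of Jordan blocks for λ):
  λ = 1: algebraic multiplicity = 4, geometric multiplicity = 2

Determining the block sizes for each eigenvalue:
  λ = 1: with am = 4 and gm = 2, the partition is not yet determined (e.g. several partitions of 4 into 2 parts exist). Let N = A − (1)·I. Computing rank(N^1) = 2, rank(N^2) = 1, rank(N^3) = 0; the number of blocks of size ≥ j is rank(N^{j−1}) − rank(N^j), giving [2, 1, 1]. So we have 1 block(s) of size 3, 1 block(s) of size 1 → block sizes [3, 1]

Assembling the blocks gives a Jordan form
J =
  [1, 1, 0, 0]
  [0, 1, 1, 0]
  [0, 0, 1, 0]
  [0, 0, 0, 1]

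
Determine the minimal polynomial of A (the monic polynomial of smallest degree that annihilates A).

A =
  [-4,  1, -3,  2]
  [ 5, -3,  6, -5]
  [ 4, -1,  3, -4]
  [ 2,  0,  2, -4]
x^3 + 6*x^2 + 12*x + 8

The characteristic polynomial is χ_A(x) = (x + 2)^4, so the eigenvalues are known. The minimal polynomial is
  m_A(x) = Π_λ (x − λ)^{k_λ}
where k_λ is the size of the *largest* Jordan block for λ (equivalently, the smallest k with (A − λI)^k v = 0 for every generalised eigenvector v of λ).

  λ = -2: largest Jordan block has size 3, contributing (x + 2)^3

So m_A(x) = (x + 2)^3 = x^3 + 6*x^2 + 12*x + 8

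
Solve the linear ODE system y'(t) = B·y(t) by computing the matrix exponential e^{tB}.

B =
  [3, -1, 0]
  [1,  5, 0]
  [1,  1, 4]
e^{tB} =
  [-t*exp(4*t) + exp(4*t), -t*exp(4*t), 0]
  [t*exp(4*t), t*exp(4*t) + exp(4*t), 0]
  [t*exp(4*t), t*exp(4*t), exp(4*t)]

Strategy: write B = P · J · P⁻¹ where J is a Jordan canonical form, so e^{tB} = P · e^{tJ} · P⁻¹, and e^{tJ} can be computed block-by-block.

B has Jordan form
J =
  [4, 1, 0]
  [0, 4, 0]
  [0, 0, 4]
(up to reordering of blocks).

Per-block formulas:
  For a 1×1 block at λ = 4: exp(t · [4]) = [e^(4t)].
  For a 2×2 Jordan block J_2(4): exp(t · J_2(4)) = e^(4t)·(I + t·N), where N is the 2×2 nilpotent shift.

After assembling e^{tJ} and conjugating by P, we get:

e^{tB} =
  [-t*exp(4*t) + exp(4*t), -t*exp(4*t), 0]
  [t*exp(4*t), t*exp(4*t) + exp(4*t), 0]
  [t*exp(4*t), t*exp(4*t), exp(4*t)]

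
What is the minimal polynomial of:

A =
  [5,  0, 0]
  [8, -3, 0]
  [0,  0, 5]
x^2 - 2*x - 15

The characteristic polynomial is χ_A(x) = (x - 5)^2*(x + 3), so the eigenvalues are known. The minimal polynomial is
  m_A(x) = Π_λ (x − λ)^{k_λ}
where k_λ is the size of the *largest* Jordan block for λ (equivalently, the smallest k with (A − λI)^k v = 0 for every generalised eigenvector v of λ).

  λ = -3: largest Jordan block has size 1, contributing (x + 3)
  λ = 5: largest Jordan block has size 1, contributing (x − 5)

So m_A(x) = (x - 5)*(x + 3) = x^2 - 2*x - 15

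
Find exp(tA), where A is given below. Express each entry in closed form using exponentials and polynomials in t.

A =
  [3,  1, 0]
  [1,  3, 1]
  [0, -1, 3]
e^{tA} =
  [t^2*exp(3*t)/2 + exp(3*t), t*exp(3*t), t^2*exp(3*t)/2]
  [t*exp(3*t), exp(3*t), t*exp(3*t)]
  [-t^2*exp(3*t)/2, -t*exp(3*t), -t^2*exp(3*t)/2 + exp(3*t)]

Strategy: write A = P · J · P⁻¹ where J is a Jordan canonical form, so e^{tA} = P · e^{tJ} · P⁻¹, and e^{tJ} can be computed block-by-block.

A has Jordan form
J =
  [3, 1, 0]
  [0, 3, 1]
  [0, 0, 3]
(up to reordering of blocks).

Per-block formulas:
  For a 3×3 Jordan block J_3(3): exp(t · J_3(3)) = e^(3t)·(I + t·N + (t^2/2)·N^2), where N is the 3×3 nilpotent shift.

After assembling e^{tJ} and conjugating by P, we get:

e^{tA} =
  [t^2*exp(3*t)/2 + exp(3*t), t*exp(3*t), t^2*exp(3*t)/2]
  [t*exp(3*t), exp(3*t), t*exp(3*t)]
  [-t^2*exp(3*t)/2, -t*exp(3*t), -t^2*exp(3*t)/2 + exp(3*t)]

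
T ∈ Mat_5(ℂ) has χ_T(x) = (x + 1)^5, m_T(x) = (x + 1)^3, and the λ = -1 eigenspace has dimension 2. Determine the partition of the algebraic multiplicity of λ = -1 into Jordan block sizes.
Block sizes for λ = -1: [3, 2]

Step 1 — from the characteristic polynomial, algebraic multiplicity of λ = -1 is 5. From dim ker(T − (-1)·I) = 2, there are exactly 2 Jordan blocks for λ = -1.
Step 2 — from the minimal polynomial, the factor (x + 1)^3 tells us the largest block for λ = -1 has size 3.
Step 3 — with total size 5, 2 blocks, and largest block 3, the block sizes (in nonincreasing order) are [3, 2].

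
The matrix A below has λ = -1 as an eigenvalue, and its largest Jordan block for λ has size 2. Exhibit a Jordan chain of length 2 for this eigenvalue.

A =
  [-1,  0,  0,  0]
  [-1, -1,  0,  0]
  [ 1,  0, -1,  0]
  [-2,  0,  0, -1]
A Jordan chain for λ = -1 of length 2:
v_1 = (0, -1, 1, -2)ᵀ
v_2 = (1, 0, 0, 0)ᵀ

Let N = A − (-1)·I. We want v_2 with N^2 v_2 = 0 but N^1 v_2 ≠ 0; then v_{j-1} := N · v_j for j = 2, …, 2.

Pick v_2 = (1, 0, 0, 0)ᵀ.
Then v_1 = N · v_2 = (0, -1, 1, -2)ᵀ.

Sanity check: (A − (-1)·I) v_1 = (0, 0, 0, 0)ᵀ = 0. ✓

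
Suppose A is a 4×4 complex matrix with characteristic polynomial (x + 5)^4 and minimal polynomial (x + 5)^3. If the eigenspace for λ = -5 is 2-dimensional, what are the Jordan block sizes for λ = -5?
Block sizes for λ = -5: [3, 1]

Step 1 — from the characteristic polynomial, algebraic multiplicity of λ = -5 is 4. From dim ker(A − (-5)·I) = 2, there are exactly 2 Jordan blocks for λ = -5.
Step 2 — from the minimal polynomial, the factor (x + 5)^3 tells us the largest block for λ = -5 has size 3.
Step 3 — with total size 4, 2 blocks, and largest block 3, the block sizes (in nonincreasing order) are [3, 1].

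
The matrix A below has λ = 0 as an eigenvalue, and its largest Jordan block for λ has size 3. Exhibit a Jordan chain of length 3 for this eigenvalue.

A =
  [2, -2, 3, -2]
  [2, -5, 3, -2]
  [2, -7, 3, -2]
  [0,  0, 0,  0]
A Jordan chain for λ = 0 of length 3:
v_1 = (6, 0, -4, 0)ᵀ
v_2 = (2, 2, 2, 0)ᵀ
v_3 = (1, 0, 0, 0)ᵀ

Let N = A − (0)·I. We want v_3 with N^3 v_3 = 0 but N^2 v_3 ≠ 0; then v_{j-1} := N · v_j for j = 3, …, 2.

Pick v_3 = (1, 0, 0, 0)ᵀ.
Then v_2 = N · v_3 = (2, 2, 2, 0)ᵀ.
Then v_1 = N · v_2 = (6, 0, -4, 0)ᵀ.

Sanity check: (A − (0)·I) v_1 = (0, 0, 0, 0)ᵀ = 0. ✓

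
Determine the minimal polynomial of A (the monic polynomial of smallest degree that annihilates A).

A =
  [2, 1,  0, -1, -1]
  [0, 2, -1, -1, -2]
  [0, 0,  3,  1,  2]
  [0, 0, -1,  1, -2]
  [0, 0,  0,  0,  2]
x^2 - 4*x + 4

The characteristic polynomial is χ_A(x) = (x - 2)^5, so the eigenvalues are known. The minimal polynomial is
  m_A(x) = Π_λ (x − λ)^{k_λ}
where k_λ is the size of the *largest* Jordan block for λ (equivalently, the smallest k with (A − λI)^k v = 0 for every generalised eigenvector v of λ).

  λ = 2: largest Jordan block has size 2, contributing (x − 2)^2

So m_A(x) = (x - 2)^2 = x^2 - 4*x + 4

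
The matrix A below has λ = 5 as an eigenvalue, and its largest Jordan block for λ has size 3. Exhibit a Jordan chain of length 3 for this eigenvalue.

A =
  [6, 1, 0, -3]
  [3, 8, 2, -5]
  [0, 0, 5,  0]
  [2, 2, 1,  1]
A Jordan chain for λ = 5 of length 3:
v_1 = (-2, 2, 0, 0)ᵀ
v_2 = (1, 3, 0, 2)ᵀ
v_3 = (1, 0, 0, 0)ᵀ

Let N = A − (5)·I. We want v_3 with N^3 v_3 = 0 but N^2 v_3 ≠ 0; then v_{j-1} := N · v_j for j = 3, …, 2.

Pick v_3 = (1, 0, 0, 0)ᵀ.
Then v_2 = N · v_3 = (1, 3, 0, 2)ᵀ.
Then v_1 = N · v_2 = (-2, 2, 0, 0)ᵀ.

Sanity check: (A − (5)·I) v_1 = (0, 0, 0, 0)ᵀ = 0. ✓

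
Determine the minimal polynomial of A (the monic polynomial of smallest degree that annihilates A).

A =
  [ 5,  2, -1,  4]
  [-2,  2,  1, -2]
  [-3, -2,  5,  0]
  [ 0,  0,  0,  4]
x^3 - 12*x^2 + 48*x - 64

The characteristic polynomial is χ_A(x) = (x - 4)^4, so the eigenvalues are known. The minimal polynomial is
  m_A(x) = Π_λ (x − λ)^{k_λ}
where k_λ is the size of the *largest* Jordan block for λ (equivalently, the smallest k with (A − λI)^k v = 0 for every generalised eigenvector v of λ).

  λ = 4: largest Jordan block has size 3, contributing (x − 4)^3

So m_A(x) = (x - 4)^3 = x^3 - 12*x^2 + 48*x - 64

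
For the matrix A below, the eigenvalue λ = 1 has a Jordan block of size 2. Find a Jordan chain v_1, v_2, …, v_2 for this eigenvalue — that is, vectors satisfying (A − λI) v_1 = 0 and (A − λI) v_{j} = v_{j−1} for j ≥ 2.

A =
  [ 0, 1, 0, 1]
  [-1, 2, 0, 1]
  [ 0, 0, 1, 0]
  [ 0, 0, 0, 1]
A Jordan chain for λ = 1 of length 2:
v_1 = (-1, -1, 0, 0)ᵀ
v_2 = (1, 0, 0, 0)ᵀ

Let N = A − (1)·I. We want v_2 with N^2 v_2 = 0 but N^1 v_2 ≠ 0; then v_{j-1} := N · v_j for j = 2, …, 2.

Pick v_2 = (1, 0, 0, 0)ᵀ.
Then v_1 = N · v_2 = (-1, -1, 0, 0)ᵀ.

Sanity check: (A − (1)·I) v_1 = (0, 0, 0, 0)ᵀ = 0. ✓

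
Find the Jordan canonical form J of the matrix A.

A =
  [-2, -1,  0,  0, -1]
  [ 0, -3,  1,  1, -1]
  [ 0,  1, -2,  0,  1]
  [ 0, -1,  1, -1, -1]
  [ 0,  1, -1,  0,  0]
J_2(-2) ⊕ J_1(-2) ⊕ J_1(-1) ⊕ J_1(-1)

The characteristic polynomial is
  det(x·I − A) = x^5 + 8*x^4 + 25*x^3 + 38*x^2 + 28*x + 8 = (x + 1)^2*(x + 2)^3

Eigenvalues and multiplicities (the geometric multiplicity of λ is n − rank(A − λI), which equals the number of Jordan blocks for λ):
  λ = -2: algebraic multiplicity = 3, geometric multiplicity = 2
  λ = -1: algebraic multiplicity = 2, geometric multiplicity = 2

Determining the block sizes for each eigenvalue:
  λ = -2: 2 blocks summing to 3 forces exactly one block of size 2 and the rest size 1 → block sizes [2, 1]
  λ = -1: gm = am = 2, so every block has size 1 → block sizes [1, 1]

Assembling the blocks gives a Jordan form
J =
  [-2,  1,  0,  0,  0]
  [ 0, -2,  0,  0,  0]
  [ 0,  0, -2,  0,  0]
  [ 0,  0,  0, -1,  0]
  [ 0,  0,  0,  0, -1]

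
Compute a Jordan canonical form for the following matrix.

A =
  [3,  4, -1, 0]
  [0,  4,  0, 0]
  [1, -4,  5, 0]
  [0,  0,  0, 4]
J_2(4) ⊕ J_1(4) ⊕ J_1(4)

The characteristic polynomial is
  det(x·I − A) = x^4 - 16*x^3 + 96*x^2 - 256*x + 256 = (x - 4)^4

Eigenvalues and multiplicities (the geometric multiplicity of λ is n − rank(A − λI), which equals the number of Jordan blocks for λ):
  λ = 4: algebraic multiplicity = 4, geometric multiplicity = 3

Determining the block sizes for each eigenvalue:
  λ = 4: 3 blocks summing to 4 forces exactly one block of size 2 and the rest size 1 → block sizes [2, 1, 1]

Assembling the blocks gives a Jordan form
J =
  [4, 1, 0, 0]
  [0, 4, 0, 0]
  [0, 0, 4, 0]
  [0, 0, 0, 4]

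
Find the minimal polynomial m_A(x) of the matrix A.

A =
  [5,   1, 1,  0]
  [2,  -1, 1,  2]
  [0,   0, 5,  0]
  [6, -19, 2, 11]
x^3 - 15*x^2 + 75*x - 125

The characteristic polynomial is χ_A(x) = (x - 5)^4, so the eigenvalues are known. The minimal polynomial is
  m_A(x) = Π_λ (x − λ)^{k_λ}
where k_λ is the size of the *largest* Jordan block for λ (equivalently, the smallest k with (A − λI)^k v = 0 for every generalised eigenvector v of λ).

  λ = 5: largest Jordan block has size 3, contributing (x − 5)^3

So m_A(x) = (x - 5)^3 = x^3 - 15*x^2 + 75*x - 125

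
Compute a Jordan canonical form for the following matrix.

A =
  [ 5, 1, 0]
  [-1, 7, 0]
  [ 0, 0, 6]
J_2(6) ⊕ J_1(6)

The characteristic polynomial is
  det(x·I − A) = x^3 - 18*x^2 + 108*x - 216 = (x - 6)^3

Eigenvalues and multiplicities (the geometric multiplicity of λ is n − rank(A − λI), which equals the number of Jordan blocks for λ):
  λ = 6: algebraic multiplicity = 3, geometric multiplicity = 2

Determining the block sizes for each eigenvalue:
  λ = 6: 2 blocks summing to 3 forces exactly one block of size 2 and the rest size 1 → block sizes [2, 1]

Assembling the blocks gives a Jordan form
J =
  [6, 1, 0]
  [0, 6, 0]
  [0, 0, 6]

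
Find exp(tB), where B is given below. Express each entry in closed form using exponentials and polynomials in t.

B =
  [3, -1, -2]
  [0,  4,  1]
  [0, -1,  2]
e^{tB} =
  [exp(3*t), t^2*exp(3*t)/2 - t*exp(3*t), t^2*exp(3*t)/2 - 2*t*exp(3*t)]
  [0, t*exp(3*t) + exp(3*t), t*exp(3*t)]
  [0, -t*exp(3*t), -t*exp(3*t) + exp(3*t)]

Strategy: write B = P · J · P⁻¹ where J is a Jordan canonical form, so e^{tB} = P · e^{tJ} · P⁻¹, and e^{tJ} can be computed block-by-block.

B has Jordan form
J =
  [3, 1, 0]
  [0, 3, 1]
  [0, 0, 3]
(up to reordering of blocks).

Per-block formulas:
  For a 3×3 Jordan block J_3(3): exp(t · J_3(3)) = e^(3t)·(I + t·N + (t^2/2)·N^2), where N is the 3×3 nilpotent shift.

After assembling e^{tJ} and conjugating by P, we get:

e^{tB} =
  [exp(3*t), t^2*exp(3*t)/2 - t*exp(3*t), t^2*exp(3*t)/2 - 2*t*exp(3*t)]
  [0, t*exp(3*t) + exp(3*t), t*exp(3*t)]
  [0, -t*exp(3*t), -t*exp(3*t) + exp(3*t)]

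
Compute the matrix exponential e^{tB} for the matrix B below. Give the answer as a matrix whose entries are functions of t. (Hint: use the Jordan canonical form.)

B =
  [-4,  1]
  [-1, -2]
e^{tB} =
  [-t*exp(-3*t) + exp(-3*t), t*exp(-3*t)]
  [-t*exp(-3*t), t*exp(-3*t) + exp(-3*t)]

Strategy: write B = P · J · P⁻¹ where J is a Jordan canonical form, so e^{tB} = P · e^{tJ} · P⁻¹, and e^{tJ} can be computed block-by-block.

B has Jordan form
J =
  [-3,  1]
  [ 0, -3]
(up to reordering of blocks).

Per-block formulas:
  For a 2×2 Jordan block J_2(-3): exp(t · J_2(-3)) = e^(-3t)·(I + t·N), where N is the 2×2 nilpotent shift.

After assembling e^{tJ} and conjugating by P, we get:

e^{tB} =
  [-t*exp(-3*t) + exp(-3*t), t*exp(-3*t)]
  [-t*exp(-3*t), t*exp(-3*t) + exp(-3*t)]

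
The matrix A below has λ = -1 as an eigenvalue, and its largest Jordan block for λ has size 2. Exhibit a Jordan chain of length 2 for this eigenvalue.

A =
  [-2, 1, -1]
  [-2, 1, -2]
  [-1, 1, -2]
A Jordan chain for λ = -1 of length 2:
v_1 = (-1, -2, -1)ᵀ
v_2 = (1, 0, 0)ᵀ

Let N = A − (-1)·I. We want v_2 with N^2 v_2 = 0 but N^1 v_2 ≠ 0; then v_{j-1} := N · v_j for j = 2, …, 2.

Pick v_2 = (1, 0, 0)ᵀ.
Then v_1 = N · v_2 = (-1, -2, -1)ᵀ.

Sanity check: (A − (-1)·I) v_1 = (0, 0, 0)ᵀ = 0. ✓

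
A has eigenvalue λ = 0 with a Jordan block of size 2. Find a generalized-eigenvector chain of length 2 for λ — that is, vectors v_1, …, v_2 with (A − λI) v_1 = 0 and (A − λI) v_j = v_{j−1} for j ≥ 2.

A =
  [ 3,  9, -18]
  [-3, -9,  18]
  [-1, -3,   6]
A Jordan chain for λ = 0 of length 2:
v_1 = (3, -3, -1)ᵀ
v_2 = (1, 0, 0)ᵀ

Let N = A − (0)·I. We want v_2 with N^2 v_2 = 0 but N^1 v_2 ≠ 0; then v_{j-1} := N · v_j for j = 2, …, 2.

Pick v_2 = (1, 0, 0)ᵀ.
Then v_1 = N · v_2 = (3, -3, -1)ᵀ.

Sanity check: (A − (0)·I) v_1 = (0, 0, 0)ᵀ = 0. ✓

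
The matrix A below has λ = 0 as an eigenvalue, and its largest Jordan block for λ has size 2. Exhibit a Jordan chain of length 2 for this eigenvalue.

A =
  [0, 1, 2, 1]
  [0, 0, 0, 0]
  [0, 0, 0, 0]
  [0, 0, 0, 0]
A Jordan chain for λ = 0 of length 2:
v_1 = (1, 0, 0, 0)ᵀ
v_2 = (0, 1, 0, 0)ᵀ

Let N = A − (0)·I. We want v_2 with N^2 v_2 = 0 but N^1 v_2 ≠ 0; then v_{j-1} := N · v_j for j = 2, …, 2.

Pick v_2 = (0, 1, 0, 0)ᵀ.
Then v_1 = N · v_2 = (1, 0, 0, 0)ᵀ.

Sanity check: (A − (0)·I) v_1 = (0, 0, 0, 0)ᵀ = 0. ✓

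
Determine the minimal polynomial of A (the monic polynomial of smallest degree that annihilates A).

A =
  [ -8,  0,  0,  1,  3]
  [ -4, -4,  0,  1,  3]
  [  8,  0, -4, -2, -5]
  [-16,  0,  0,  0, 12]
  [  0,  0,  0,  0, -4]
x^2 + 8*x + 16

The characteristic polynomial is χ_A(x) = (x + 4)^5, so the eigenvalues are known. The minimal polynomial is
  m_A(x) = Π_λ (x − λ)^{k_λ}
where k_λ is the size of the *largest* Jordan block for λ (equivalently, the smallest k with (A − λI)^k v = 0 for every generalised eigenvector v of λ).

  λ = -4: largest Jordan block has size 2, contributing (x + 4)^2

So m_A(x) = (x + 4)^2 = x^2 + 8*x + 16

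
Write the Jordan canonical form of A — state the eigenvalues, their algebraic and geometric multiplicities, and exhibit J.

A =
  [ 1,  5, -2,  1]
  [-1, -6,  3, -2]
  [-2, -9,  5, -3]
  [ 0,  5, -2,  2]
J_2(0) ⊕ J_1(1) ⊕ J_1(1)

The characteristic polynomial is
  det(x·I − A) = x^4 - 2*x^3 + x^2 = x^2*(x - 1)^2

Eigenvalues and multiplicities (the geometric multiplicity of λ is n − rank(A − λI), which equals the number of Jordan blocks for λ):
  λ = 0: algebraic multiplicity = 2, geometric multiplicity = 1
  λ = 1: algebraic multiplicity = 2, geometric multiplicity = 2

Determining the block sizes for each eigenvalue:
  λ = 0: one block (gm = 1), so the single block has size am = 2 → block sizes [2]
  λ = 1: gm = am = 2, so every block has size 1 → block sizes [1, 1]

Assembling the blocks gives a Jordan form
J =
  [0, 1, 0, 0]
  [0, 0, 0, 0]
  [0, 0, 1, 0]
  [0, 0, 0, 1]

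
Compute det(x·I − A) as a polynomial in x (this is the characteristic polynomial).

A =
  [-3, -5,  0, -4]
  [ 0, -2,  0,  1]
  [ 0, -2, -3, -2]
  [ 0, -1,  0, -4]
x^4 + 12*x^3 + 54*x^2 + 108*x + 81

Expanding det(x·I − A) (e.g. by cofactor expansion or by noting that A is similar to its Jordan form J, which has the same characteristic polynomial as A) gives
  χ_A(x) = x^4 + 12*x^3 + 54*x^2 + 108*x + 81
which factors as (x + 3)^4. The eigenvalues (with algebraic multiplicities) are λ = -3 with multiplicity 4.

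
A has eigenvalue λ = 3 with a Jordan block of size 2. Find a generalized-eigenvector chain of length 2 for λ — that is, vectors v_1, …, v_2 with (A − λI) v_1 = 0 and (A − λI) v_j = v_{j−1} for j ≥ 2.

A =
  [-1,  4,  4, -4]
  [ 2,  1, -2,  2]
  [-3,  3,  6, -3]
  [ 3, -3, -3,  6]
A Jordan chain for λ = 3 of length 2:
v_1 = (-4, 2, -3, 3)ᵀ
v_2 = (1, 0, 0, 0)ᵀ

Let N = A − (3)·I. We want v_2 with N^2 v_2 = 0 but N^1 v_2 ≠ 0; then v_{j-1} := N · v_j for j = 2, …, 2.

Pick v_2 = (1, 0, 0, 0)ᵀ.
Then v_1 = N · v_2 = (-4, 2, -3, 3)ᵀ.

Sanity check: (A − (3)·I) v_1 = (0, 0, 0, 0)ᵀ = 0. ✓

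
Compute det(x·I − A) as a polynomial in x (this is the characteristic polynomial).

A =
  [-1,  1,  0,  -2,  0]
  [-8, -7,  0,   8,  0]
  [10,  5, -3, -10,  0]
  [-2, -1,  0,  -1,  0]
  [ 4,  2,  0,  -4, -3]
x^5 + 15*x^4 + 90*x^3 + 270*x^2 + 405*x + 243

Expanding det(x·I − A) (e.g. by cofactor expansion or by noting that A is similar to its Jordan form J, which has the same characteristic polynomial as A) gives
  χ_A(x) = x^5 + 15*x^4 + 90*x^3 + 270*x^2 + 405*x + 243
which factors as (x + 3)^5. The eigenvalues (with algebraic multiplicities) are λ = -3 with multiplicity 5.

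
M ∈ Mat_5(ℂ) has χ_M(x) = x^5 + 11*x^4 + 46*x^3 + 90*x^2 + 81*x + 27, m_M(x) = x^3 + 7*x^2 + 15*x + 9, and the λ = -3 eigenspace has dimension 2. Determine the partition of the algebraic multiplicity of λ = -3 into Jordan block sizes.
Block sizes for λ = -3: [2, 1]

Step 1 — from the characteristic polynomial, algebraic multiplicity of λ = -3 is 3. From dim ker(M − (-3)·I) = 2, there are exactly 2 Jordan blocks for λ = -3.
Step 2 — from the minimal polynomial, the factor (x + 3)^2 tells us the largest block for λ = -3 has size 2.
Step 3 — with total size 3, 2 blocks, and largest block 2, the block sizes (in nonincreasing order) are [2, 1].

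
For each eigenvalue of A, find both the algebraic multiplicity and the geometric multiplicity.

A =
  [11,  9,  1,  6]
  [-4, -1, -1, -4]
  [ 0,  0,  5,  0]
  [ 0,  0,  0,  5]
λ = 5: alg = 4, geom = 2

Step 1 — factor the characteristic polynomial to read off the algebraic multiplicities:
  χ_A(x) = (x - 5)^4

Step 2 — compute geometric multiplicities via the rank-nullity identity g(λ) = n − rank(A − λI):
  rank(A − (5)·I) = 2, so dim ker(A − (5)·I) = n − 2 = 2

Summary:
  λ = 5: algebraic multiplicity = 4, geometric multiplicity = 2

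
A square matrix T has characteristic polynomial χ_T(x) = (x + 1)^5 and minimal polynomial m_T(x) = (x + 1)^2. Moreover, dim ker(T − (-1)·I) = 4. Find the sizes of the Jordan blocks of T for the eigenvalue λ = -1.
Block sizes for λ = -1: [2, 1, 1, 1]

Step 1 — from the characteristic polynomial, algebraic multiplicity of λ = -1 is 5. From dim ker(T − (-1)·I) = 4, there are exactly 4 Jordan blocks for λ = -1.
Step 2 — from the minimal polynomial, the factor (x + 1)^2 tells us the largest block for λ = -1 has size 2.
Step 3 — with total size 5, 4 blocks, and largest block 2, the block sizes (in nonincreasing order) are [2, 1, 1, 1].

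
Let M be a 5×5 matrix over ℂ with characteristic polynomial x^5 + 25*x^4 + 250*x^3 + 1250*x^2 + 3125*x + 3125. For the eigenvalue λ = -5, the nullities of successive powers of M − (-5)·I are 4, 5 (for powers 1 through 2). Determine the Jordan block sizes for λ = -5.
Block sizes for λ = -5: [2, 1, 1, 1]

From the dimensions of kernels of powers, the number of Jordan blocks of size at least j is d_j − d_{j−1} where d_j = dim ker(N^j) (with d_0 = 0). Computing the differences gives [4, 1].
The number of blocks of size exactly k is (#blocks of size ≥ k) − (#blocks of size ≥ k + 1), so the partition is: 3 block(s) of size 1, 1 block(s) of size 2.
In nonincreasing order the block sizes are [2, 1, 1, 1].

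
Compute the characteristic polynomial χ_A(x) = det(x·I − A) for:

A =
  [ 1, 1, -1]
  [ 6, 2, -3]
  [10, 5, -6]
x^3 + 3*x^2 + 3*x + 1

Expanding det(x·I − A) (e.g. by cofactor expansion or by noting that A is similar to its Jordan form J, which has the same characteristic polynomial as A) gives
  χ_A(x) = x^3 + 3*x^2 + 3*x + 1
which factors as (x + 1)^3. The eigenvalues (with algebraic multiplicities) are λ = -1 with multiplicity 3.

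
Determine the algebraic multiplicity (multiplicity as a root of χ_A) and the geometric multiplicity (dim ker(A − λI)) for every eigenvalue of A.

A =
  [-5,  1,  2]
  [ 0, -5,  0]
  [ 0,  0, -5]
λ = -5: alg = 3, geom = 2

Step 1 — factor the characteristic polynomial to read off the algebraic multiplicities:
  χ_A(x) = (x + 5)^3

Step 2 — compute geometric multiplicities via the rank-nullity identity g(λ) = n − rank(A − λI):
  rank(A − (-5)·I) = 1, so dim ker(A − (-5)·I) = n − 1 = 2

Summary:
  λ = -5: algebraic multiplicity = 3, geometric multiplicity = 2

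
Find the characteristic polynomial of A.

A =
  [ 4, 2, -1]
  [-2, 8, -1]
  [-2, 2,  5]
x^3 - 17*x^2 + 96*x - 180

Expanding det(x·I − A) (e.g. by cofactor expansion or by noting that A is similar to its Jordan form J, which has the same characteristic polynomial as A) gives
  χ_A(x) = x^3 - 17*x^2 + 96*x - 180
which factors as (x - 6)^2*(x - 5). The eigenvalues (with algebraic multiplicities) are λ = 5 with multiplicity 1, λ = 6 with multiplicity 2.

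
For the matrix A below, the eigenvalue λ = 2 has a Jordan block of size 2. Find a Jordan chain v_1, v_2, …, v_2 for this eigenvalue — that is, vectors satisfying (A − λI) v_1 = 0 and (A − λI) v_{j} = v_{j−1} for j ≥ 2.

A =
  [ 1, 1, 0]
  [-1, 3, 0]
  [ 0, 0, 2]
A Jordan chain for λ = 2 of length 2:
v_1 = (-1, -1, 0)ᵀ
v_2 = (1, 0, 0)ᵀ

Let N = A − (2)·I. We want v_2 with N^2 v_2 = 0 but N^1 v_2 ≠ 0; then v_{j-1} := N · v_j for j = 2, …, 2.

Pick v_2 = (1, 0, 0)ᵀ.
Then v_1 = N · v_2 = (-1, -1, 0)ᵀ.

Sanity check: (A − (2)·I) v_1 = (0, 0, 0)ᵀ = 0. ✓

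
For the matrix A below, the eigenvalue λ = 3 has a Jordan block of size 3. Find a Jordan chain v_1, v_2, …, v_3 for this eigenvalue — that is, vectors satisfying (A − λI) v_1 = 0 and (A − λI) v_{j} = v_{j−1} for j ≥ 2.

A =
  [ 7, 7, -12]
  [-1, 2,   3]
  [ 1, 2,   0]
A Jordan chain for λ = 3 of length 3:
v_1 = (-3, 0, -1)ᵀ
v_2 = (4, -1, 1)ᵀ
v_3 = (1, 0, 0)ᵀ

Let N = A − (3)·I. We want v_3 with N^3 v_3 = 0 but N^2 v_3 ≠ 0; then v_{j-1} := N · v_j for j = 3, …, 2.

Pick v_3 = (1, 0, 0)ᵀ.
Then v_2 = N · v_3 = (4, -1, 1)ᵀ.
Then v_1 = N · v_2 = (-3, 0, -1)ᵀ.

Sanity check: (A − (3)·I) v_1 = (0, 0, 0)ᵀ = 0. ✓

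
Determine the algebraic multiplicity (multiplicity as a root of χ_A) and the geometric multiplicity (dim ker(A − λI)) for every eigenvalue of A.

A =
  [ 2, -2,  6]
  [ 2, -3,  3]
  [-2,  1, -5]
λ = -2: alg = 3, geom = 2

Step 1 — factor the characteristic polynomial to read off the algebraic multiplicities:
  χ_A(x) = (x + 2)^3

Step 2 — compute geometric multiplicities via the rank-nullity identity g(λ) = n − rank(A − λI):
  rank(A − (-2)·I) = 1, so dim ker(A − (-2)·I) = n − 1 = 2

Summary:
  λ = -2: algebraic multiplicity = 3, geometric multiplicity = 2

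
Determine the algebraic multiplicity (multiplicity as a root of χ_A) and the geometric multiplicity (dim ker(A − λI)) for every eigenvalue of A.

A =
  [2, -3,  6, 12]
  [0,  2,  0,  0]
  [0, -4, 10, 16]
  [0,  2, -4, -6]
λ = 2: alg = 4, geom = 3

Step 1 — factor the characteristic polynomial to read off the algebraic multiplicities:
  χ_A(x) = (x - 2)^4

Step 2 — compute geometric multiplicities via the rank-nullity identity g(λ) = n − rank(A − λI):
  rank(A − (2)·I) = 1, so dim ker(A − (2)·I) = n − 1 = 3

Summary:
  λ = 2: algebraic multiplicity = 4, geometric multiplicity = 3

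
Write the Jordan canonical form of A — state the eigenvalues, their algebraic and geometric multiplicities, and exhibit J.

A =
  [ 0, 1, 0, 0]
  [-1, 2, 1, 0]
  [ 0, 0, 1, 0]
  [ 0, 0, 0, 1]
J_3(1) ⊕ J_1(1)

The characteristic polynomial is
  det(x·I − A) = x^4 - 4*x^3 + 6*x^2 - 4*x + 1 = (x - 1)^4

Eigenvalues and multiplicities (the geometric multiplicity of λ is n − rank(A − λI), which equals the number of Jordan blocks for λ):
  λ = 1: algebraic multiplicity = 4, geometric multiplicity = 2

Determining the block sizes for each eigenvalue:
  λ = 1: with am = 4 and gm = 2, the partition is not yet determined (e.g. several partitions of 4 into 2 parts exist). Let N = A − (1)·I. Computing rank(N^1) = 2, rank(N^2) = 1, rank(N^3) = 0; the number of blocks of size ≥ j is rank(N^{j−1}) − rank(N^j), giving [2, 1, 1]. So we have 1 block(s) of size 3, 1 block(s) of size 1 → block sizes [3, 1]

Assembling the blocks gives a Jordan form
J =
  [1, 1, 0, 0]
  [0, 1, 1, 0]
  [0, 0, 1, 0]
  [0, 0, 0, 1]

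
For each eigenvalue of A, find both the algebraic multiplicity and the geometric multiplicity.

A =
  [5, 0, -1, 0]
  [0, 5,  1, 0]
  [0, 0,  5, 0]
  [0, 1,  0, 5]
λ = 5: alg = 4, geom = 2

Step 1 — factor the characteristic polynomial to read off the algebraic multiplicities:
  χ_A(x) = (x - 5)^4

Step 2 — compute geometric multiplicities via the rank-nullity identity g(λ) = n − rank(A − λI):
  rank(A − (5)·I) = 2, so dim ker(A − (5)·I) = n − 2 = 2

Summary:
  λ = 5: algebraic multiplicity = 4, geometric multiplicity = 2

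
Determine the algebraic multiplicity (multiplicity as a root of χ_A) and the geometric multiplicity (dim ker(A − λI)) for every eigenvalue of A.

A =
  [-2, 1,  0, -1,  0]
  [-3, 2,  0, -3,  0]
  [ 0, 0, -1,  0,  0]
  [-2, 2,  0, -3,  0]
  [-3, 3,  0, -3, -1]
λ = -1: alg = 5, geom = 4

Step 1 — factor the characteristic polynomial to read off the algebraic multiplicities:
  χ_A(x) = (x + 1)^5

Step 2 — compute geometric multiplicities via the rank-nullity identity g(λ) = n − rank(A − λI):
  rank(A − (-1)·I) = 1, so dim ker(A − (-1)·I) = n − 1 = 4

Summary:
  λ = -1: algebraic multiplicity = 5, geometric multiplicity = 4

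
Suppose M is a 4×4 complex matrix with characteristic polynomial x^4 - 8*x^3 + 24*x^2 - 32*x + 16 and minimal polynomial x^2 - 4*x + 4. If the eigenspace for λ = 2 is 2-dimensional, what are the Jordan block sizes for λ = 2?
Block sizes for λ = 2: [2, 2]

Step 1 — from the characteristic polynomial, algebraic multiplicity of λ = 2 is 4. From dim ker(M − (2)·I) = 2, there are exactly 2 Jordan blocks for λ = 2.
Step 2 — from the minimal polynomial, the factor (x − 2)^2 tells us the largest block for λ = 2 has size 2.
Step 3 — with total size 4, 2 blocks, and largest block 2, the block sizes (in nonincreasing order) are [2, 2].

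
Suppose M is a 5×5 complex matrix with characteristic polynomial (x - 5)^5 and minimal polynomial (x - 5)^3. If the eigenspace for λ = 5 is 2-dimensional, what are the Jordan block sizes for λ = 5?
Block sizes for λ = 5: [3, 2]

Step 1 — from the characteristic polynomial, algebraic multiplicity of λ = 5 is 5. From dim ker(M − (5)·I) = 2, there are exactly 2 Jordan blocks for λ = 5.
Step 2 — from the minimal polynomial, the factor (x − 5)^3 tells us the largest block for λ = 5 has size 3.
Step 3 — with total size 5, 2 blocks, and largest block 3, the block sizes (in nonincreasing order) are [3, 2].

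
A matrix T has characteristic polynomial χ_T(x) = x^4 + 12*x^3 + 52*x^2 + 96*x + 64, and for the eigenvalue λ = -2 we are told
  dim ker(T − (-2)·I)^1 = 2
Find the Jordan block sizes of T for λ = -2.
Block sizes for λ = -2: [1, 1]

From the dimensions of kernels of powers, the number of Jordan blocks of size at least j is d_j − d_{j−1} where d_j = dim ker(N^j) (with d_0 = 0). Computing the differences gives [2].
The number of blocks of size exactly k is (#blocks of size ≥ k) − (#blocks of size ≥ k + 1), so the partition is: 2 block(s) of size 1.
In nonincreasing order the block sizes are [1, 1].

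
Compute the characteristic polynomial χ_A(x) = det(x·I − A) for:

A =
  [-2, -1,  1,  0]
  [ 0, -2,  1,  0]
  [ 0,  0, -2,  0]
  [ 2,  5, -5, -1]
x^4 + 7*x^3 + 18*x^2 + 20*x + 8

Expanding det(x·I − A) (e.g. by cofactor expansion or by noting that A is similar to its Jordan form J, which has the same characteristic polynomial as A) gives
  χ_A(x) = x^4 + 7*x^3 + 18*x^2 + 20*x + 8
which factors as (x + 1)*(x + 2)^3. The eigenvalues (with algebraic multiplicities) are λ = -2 with multiplicity 3, λ = -1 with multiplicity 1.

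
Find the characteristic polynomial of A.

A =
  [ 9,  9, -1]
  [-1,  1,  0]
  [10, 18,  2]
x^3 - 12*x^2 + 48*x - 64

Expanding det(x·I − A) (e.g. by cofactor expansion or by noting that A is similar to its Jordan form J, which has the same characteristic polynomial as A) gives
  χ_A(x) = x^3 - 12*x^2 + 48*x - 64
which factors as (x - 4)^3. The eigenvalues (with algebraic multiplicities) are λ = 4 with multiplicity 3.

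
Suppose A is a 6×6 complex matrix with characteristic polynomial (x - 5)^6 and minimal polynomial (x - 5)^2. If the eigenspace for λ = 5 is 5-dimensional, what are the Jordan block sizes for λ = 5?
Block sizes for λ = 5: [2, 1, 1, 1, 1]

Step 1 — from the characteristic polynomial, algebraic multiplicity of λ = 5 is 6. From dim ker(A − (5)·I) = 5, there are exactly 5 Jordan blocks for λ = 5.
Step 2 — from the minimal polynomial, the factor (x − 5)^2 tells us the largest block for λ = 5 has size 2.
Step 3 — with total size 6, 5 blocks, and largest block 2, the block sizes (in nonincreasing order) are [2, 1, 1, 1, 1].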